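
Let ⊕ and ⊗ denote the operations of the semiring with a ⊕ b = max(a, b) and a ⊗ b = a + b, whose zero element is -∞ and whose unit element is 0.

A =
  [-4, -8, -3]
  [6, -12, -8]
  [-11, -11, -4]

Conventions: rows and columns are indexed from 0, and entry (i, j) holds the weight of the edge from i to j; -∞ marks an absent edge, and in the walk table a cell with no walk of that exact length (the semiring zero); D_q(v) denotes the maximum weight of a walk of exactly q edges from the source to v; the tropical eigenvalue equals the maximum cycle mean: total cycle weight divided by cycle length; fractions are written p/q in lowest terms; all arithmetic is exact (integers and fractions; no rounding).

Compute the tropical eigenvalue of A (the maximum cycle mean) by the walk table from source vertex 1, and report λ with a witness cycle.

q=0: [-∞, 0, -∞]
q=1: [6, -12, -8]
q=2: [2, -2, 3]
q=3: [4, -6, -1]
Optimal cycle mean attained by: cycle 0->1->0, total (-8) + 6, length 2.
Answer: λ = -1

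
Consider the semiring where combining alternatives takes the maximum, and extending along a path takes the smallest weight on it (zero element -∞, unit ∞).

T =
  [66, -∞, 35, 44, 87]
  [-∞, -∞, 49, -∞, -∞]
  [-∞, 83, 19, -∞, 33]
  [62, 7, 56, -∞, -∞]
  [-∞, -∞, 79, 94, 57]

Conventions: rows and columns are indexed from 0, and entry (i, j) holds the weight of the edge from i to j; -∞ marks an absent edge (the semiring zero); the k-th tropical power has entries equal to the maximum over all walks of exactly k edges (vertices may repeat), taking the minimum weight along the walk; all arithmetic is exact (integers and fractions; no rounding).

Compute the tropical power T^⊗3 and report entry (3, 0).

T^⊗2:
  [66, 35, 79, 87, 66]
  [-∞, 49, 19, -∞, 33]
  [-∞, 19, 49, 33, 33]
  [62, 56, 35, 44, 62]
  [62, 79, 57, 57, 57]
T^⊗3:
  [66, 79, 66, 66, 66]
  [-∞, 19, 49, 33, 33]
  [33, 49, 33, 33, 33]
  [62, 35, 62, 62, 62]
  [62, 57, 57, 57, 62]
Key observation: the optimum is the walk 3->0->0->0, with weight 62 min 66 min 66 = 62.
Optimal value attained by: walk 3->0->0->0.
Answer: (T^⊗3)[3][0] = 62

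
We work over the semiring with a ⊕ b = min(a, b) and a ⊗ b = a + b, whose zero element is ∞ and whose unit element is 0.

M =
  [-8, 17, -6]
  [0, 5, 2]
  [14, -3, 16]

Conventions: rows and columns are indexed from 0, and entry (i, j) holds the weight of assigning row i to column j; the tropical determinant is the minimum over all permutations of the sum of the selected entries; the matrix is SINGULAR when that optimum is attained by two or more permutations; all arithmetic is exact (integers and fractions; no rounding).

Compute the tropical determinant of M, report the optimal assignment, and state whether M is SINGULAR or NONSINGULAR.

σ = (0, 1, 2): (-8) + 5 + 16 = 13
σ = (0, 2, 1): (-8) + 2 + (-3) = -9
σ = (1, 0, 2): 17 + 0 + 16 = 33
σ = (1, 2, 0): 17 + 2 + 14 = 33
σ = (2, 0, 1): (-6) + 0 + (-3) = -9
σ = (2, 1, 0): (-6) + 5 + 14 = 13
Optimal value attained by: σ = (0, 2, 1).
Answer: det⊕(M) = -9; verdict: SINGULAR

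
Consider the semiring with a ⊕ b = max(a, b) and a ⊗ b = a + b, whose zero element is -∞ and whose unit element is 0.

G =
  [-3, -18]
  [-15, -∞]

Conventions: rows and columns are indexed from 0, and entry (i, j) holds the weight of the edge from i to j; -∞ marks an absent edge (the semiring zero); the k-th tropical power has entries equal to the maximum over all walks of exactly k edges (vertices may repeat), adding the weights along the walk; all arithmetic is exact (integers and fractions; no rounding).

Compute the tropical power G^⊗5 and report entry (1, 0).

G^⊗2:
  [-6, -21]
  [-18, -33]
G^⊗3:
  [-9, -24]
  [-21, -36]
G^⊗4:
  [-12, -27]
  [-24, -39]
G^⊗5:
  [-15, -30]
  [-27, -42]
Key observation: the optimum is the walk 1->0->0->0->0->0, with weight (-15) + (-3) + (-3) + (-3) + (-3) = -27.
Optimal value attained by: walk 1->0->0->0->0->0.
Answer: (G^⊗5)[1][0] = -27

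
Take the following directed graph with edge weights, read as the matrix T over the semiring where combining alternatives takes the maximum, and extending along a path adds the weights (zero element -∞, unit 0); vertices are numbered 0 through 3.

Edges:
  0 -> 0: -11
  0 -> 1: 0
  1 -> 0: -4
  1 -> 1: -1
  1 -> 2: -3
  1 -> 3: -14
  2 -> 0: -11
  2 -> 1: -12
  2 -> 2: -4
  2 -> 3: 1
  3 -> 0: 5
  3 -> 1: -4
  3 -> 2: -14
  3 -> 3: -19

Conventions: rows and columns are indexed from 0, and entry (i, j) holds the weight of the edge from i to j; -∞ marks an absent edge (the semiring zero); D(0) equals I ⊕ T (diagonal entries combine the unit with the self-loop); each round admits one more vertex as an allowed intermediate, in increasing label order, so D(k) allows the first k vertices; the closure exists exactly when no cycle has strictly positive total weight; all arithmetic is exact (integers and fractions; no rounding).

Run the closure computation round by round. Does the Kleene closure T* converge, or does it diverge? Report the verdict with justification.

D(0):
  [0, 0, -∞, -∞]
  [-4, 0, -3, -14]
  [-11, -12, 0, 1]
  [5, -4, -14, 0]
D(1):
  [0, 0, -∞, -∞]
  [-4, 0, -3, -14]
  [-11, -11, 0, 1]
  [5, 5, -14, 0]
D(2):
  [0, 0, -3, -14]
  [-4, 0, -3, -14]
  [-11, -11, 0, 1]
  [5, 5, 2, 0]
Detection: at round 3, diagonal entry (3, 3) turns strictly positive.
Key observation: the cycle 3->0->1->2->3 has total weight 5 + 0 + (-3) + 1, which is strictly positive.
Answer: DIVERGES — positive cycle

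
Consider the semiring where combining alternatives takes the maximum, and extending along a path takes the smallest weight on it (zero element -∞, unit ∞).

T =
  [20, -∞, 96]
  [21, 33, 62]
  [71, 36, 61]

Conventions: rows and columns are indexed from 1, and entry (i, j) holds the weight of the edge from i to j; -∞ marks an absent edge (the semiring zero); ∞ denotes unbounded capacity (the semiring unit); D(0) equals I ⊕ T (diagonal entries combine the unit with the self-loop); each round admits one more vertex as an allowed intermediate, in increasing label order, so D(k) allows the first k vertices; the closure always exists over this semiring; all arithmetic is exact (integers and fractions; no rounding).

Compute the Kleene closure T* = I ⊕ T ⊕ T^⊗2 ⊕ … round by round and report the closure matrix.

D(0):
  [∞, -∞, 96]
  [21, ∞, 62]
  [71, 36, ∞]
D(1):
  [∞, -∞, 96]
  [21, ∞, 62]
  [71, 36, ∞]
D(2):
  [∞, -∞, 96]
  [21, ∞, 62]
  [71, 36, ∞]
D(3):
  [∞, 36, 96]
  [62, ∞, 62]
  [71, 36, ∞]
Answer: T* = [[∞, 36, 96], [62, ∞, 62], [71, 36, ∞]]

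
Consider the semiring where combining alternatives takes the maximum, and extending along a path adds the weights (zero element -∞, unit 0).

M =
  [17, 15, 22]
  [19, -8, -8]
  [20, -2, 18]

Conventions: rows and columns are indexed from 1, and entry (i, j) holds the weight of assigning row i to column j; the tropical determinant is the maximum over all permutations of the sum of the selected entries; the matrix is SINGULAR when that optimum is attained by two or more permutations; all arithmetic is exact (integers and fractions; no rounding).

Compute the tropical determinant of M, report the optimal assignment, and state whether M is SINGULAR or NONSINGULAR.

σ = (1, 2, 3): 17 + (-8) + 18 = 27
σ = (1, 3, 2): 17 + (-8) + (-2) = 7
σ = (2, 1, 3): 15 + 19 + 18 = 52
σ = (2, 3, 1): 15 + (-8) + 20 = 27
σ = (3, 1, 2): 22 + 19 + (-2) = 39
σ = (3, 2, 1): 22 + (-8) + 20 = 34
Optimal value attained by: σ = (2, 1, 3).
Answer: det⊕(M) = 52; verdict: NONSINGULAR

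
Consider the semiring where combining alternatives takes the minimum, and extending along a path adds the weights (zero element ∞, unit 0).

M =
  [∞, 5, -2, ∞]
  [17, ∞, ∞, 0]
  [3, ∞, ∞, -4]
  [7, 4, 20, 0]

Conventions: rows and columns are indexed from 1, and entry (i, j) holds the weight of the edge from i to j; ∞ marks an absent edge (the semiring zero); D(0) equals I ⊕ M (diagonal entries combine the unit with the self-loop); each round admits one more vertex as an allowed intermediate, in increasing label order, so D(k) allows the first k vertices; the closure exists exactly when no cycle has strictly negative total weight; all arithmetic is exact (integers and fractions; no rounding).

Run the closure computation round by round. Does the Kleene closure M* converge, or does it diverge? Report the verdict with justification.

D(0):
  [0, 5, -2, ∞]
  [17, 0, ∞, 0]
  [3, ∞, 0, -4]
  [7, 4, 20, 0]
D(1):
  [0, 5, -2, ∞]
  [17, 0, 15, 0]
  [3, 8, 0, -4]
  [7, 4, 5, 0]
D(2):
  [0, 5, -2, 5]
  [17, 0, 15, 0]
  [3, 8, 0, -4]
  [7, 4, 5, 0]
D(3):
  [0, 5, -2, -6]
  [17, 0, 15, 0]
  [3, 8, 0, -4]
  [7, 4, 5, 0]
D(4):
  [0, -2, -2, -6]
  [7, 0, 5, 0]
  [3, 0, 0, -4]
  [7, 4, 5, 0]
Key observation: every diagonal entry stays at the unit through all rounds, so no improving cycle exists.
Answer: CONVERGES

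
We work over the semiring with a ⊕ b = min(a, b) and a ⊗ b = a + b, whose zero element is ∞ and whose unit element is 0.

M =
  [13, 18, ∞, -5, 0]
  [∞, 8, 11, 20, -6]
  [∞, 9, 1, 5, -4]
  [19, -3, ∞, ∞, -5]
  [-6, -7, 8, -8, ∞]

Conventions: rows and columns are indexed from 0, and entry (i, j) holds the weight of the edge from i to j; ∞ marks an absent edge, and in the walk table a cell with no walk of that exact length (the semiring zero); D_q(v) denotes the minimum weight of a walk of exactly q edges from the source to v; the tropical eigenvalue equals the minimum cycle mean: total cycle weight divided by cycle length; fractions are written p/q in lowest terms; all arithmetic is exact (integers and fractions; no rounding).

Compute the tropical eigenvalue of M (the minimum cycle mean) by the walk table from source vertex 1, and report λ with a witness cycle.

q=0: [∞, 0, ∞, ∞, ∞]
q=1: [∞, 8, 11, 20, -6]
q=2: [-12, -13, 2, -14, 2]
q=3: [-4, -17, -2, -17, -19]
q=4: [-25, -26, -11, -27, -23]
q=5: [-29, -30, -15, -31, -32]
Optimal cycle mean attained by: cycle 1->4->1, total (-6) + (-7), length 2.
Answer: λ = -13/2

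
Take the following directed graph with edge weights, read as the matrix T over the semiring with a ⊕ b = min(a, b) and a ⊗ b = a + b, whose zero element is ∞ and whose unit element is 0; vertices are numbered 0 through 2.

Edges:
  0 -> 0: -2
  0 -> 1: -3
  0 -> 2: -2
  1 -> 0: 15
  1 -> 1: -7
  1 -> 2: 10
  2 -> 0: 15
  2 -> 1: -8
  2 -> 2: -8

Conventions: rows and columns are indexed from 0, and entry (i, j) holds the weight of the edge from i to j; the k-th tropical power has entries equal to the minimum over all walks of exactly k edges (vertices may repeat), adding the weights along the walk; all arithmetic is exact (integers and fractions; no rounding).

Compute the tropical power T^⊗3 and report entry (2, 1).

T^⊗2:
  [-4, -10, -10]
  [8, -14, 2]
  [7, -16, -16]
T^⊗3:
  [-6, -18, -18]
  [1, -21, -6]
  [-1, -24, -24]
Key observation: the optimum is the walk 2->2->2->1, with weight (-8) + (-8) + (-8) = -24.
Optimal value attained by: walk 2->2->2->1.
Answer: (T^⊗3)[2][1] = -24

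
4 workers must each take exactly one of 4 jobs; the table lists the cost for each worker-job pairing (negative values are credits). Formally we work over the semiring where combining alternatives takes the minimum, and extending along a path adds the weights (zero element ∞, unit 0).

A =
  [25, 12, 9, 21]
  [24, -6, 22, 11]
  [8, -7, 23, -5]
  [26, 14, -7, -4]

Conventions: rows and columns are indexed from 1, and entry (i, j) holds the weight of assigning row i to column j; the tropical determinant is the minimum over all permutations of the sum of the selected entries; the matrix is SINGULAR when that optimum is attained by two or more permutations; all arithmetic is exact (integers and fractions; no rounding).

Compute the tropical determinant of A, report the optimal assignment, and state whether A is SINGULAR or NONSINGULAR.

σ = (1, 2, 3, 4): 25 + (-6) + 23 + (-4) = 38
σ = (1, 2, 4, 3): 25 + (-6) + (-5) + (-7) = 7
σ = (1, 3, 2, 4): 25 + 22 + (-7) + (-4) = 36
σ = (1, 3, 4, 2): 25 + 22 + (-5) + 14 = 56
σ = (1, 4, 2, 3): 25 + 11 + (-7) + (-7) = 22
σ = (1, 4, 3, 2): 25 + 11 + 23 + 14 = 73
σ = (2, 1, 3, 4): 12 + 24 + 23 + (-4) = 55
σ = (2, 1, 4, 3): 12 + 24 + (-5) + (-7) = 24
σ = (2, 3, 1, 4): 12 + 22 + 8 + (-4) = 38
σ = (2, 3, 4, 1): 12 + 22 + (-5) + 26 = 55
σ = (2, 4, 1, 3): 12 + 11 + 8 + (-7) = 24
σ = (2, 4, 3, 1): 12 + 11 + 23 + 26 = 72
σ = (3, 1, 2, 4): 9 + 24 + (-7) + (-4) = 22
σ = (3, 1, 4, 2): 9 + 24 + (-5) + 14 = 42
σ = (3, 2, 1, 4): 9 + (-6) + 8 + (-4) = 7
σ = (3, 2, 4, 1): 9 + (-6) + (-5) + 26 = 24
σ = (3, 4, 1, 2): 9 + 11 + 8 + 14 = 42
σ = (3, 4, 2, 1): 9 + 11 + (-7) + 26 = 39
σ = (4, 1, 2, 3): 21 + 24 + (-7) + (-7) = 31
σ = (4, 1, 3, 2): 21 + 24 + 23 + 14 = 82
σ = (4, 2, 1, 3): 21 + (-6) + 8 + (-7) = 16
σ = (4, 2, 3, 1): 21 + (-6) + 23 + 26 = 64
σ = (4, 3, 1, 2): 21 + 22 + 8 + 14 = 65
σ = (4, 3, 2, 1): 21 + 22 + (-7) + 26 = 62
Optimal value attained by: σ = (1, 2, 4, 3).
Answer: det⊕(A) = 7; verdict: SINGULAR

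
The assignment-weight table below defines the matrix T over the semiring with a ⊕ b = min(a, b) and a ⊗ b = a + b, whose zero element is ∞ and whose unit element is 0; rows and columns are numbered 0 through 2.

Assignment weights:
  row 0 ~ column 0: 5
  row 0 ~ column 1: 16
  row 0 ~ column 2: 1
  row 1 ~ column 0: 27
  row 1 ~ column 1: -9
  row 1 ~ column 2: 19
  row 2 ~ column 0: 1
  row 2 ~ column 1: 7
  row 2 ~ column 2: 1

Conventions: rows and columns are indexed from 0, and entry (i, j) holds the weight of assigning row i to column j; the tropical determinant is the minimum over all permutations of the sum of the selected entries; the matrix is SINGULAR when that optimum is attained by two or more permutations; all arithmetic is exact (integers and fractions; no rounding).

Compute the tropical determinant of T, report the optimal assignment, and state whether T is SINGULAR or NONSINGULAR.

σ = (0, 1, 2): 5 + (-9) + 1 = -3
σ = (0, 2, 1): 5 + 19 + 7 = 31
σ = (1, 0, 2): 16 + 27 + 1 = 44
σ = (1, 2, 0): 16 + 19 + 1 = 36
σ = (2, 0, 1): 1 + 27 + 7 = 35
σ = (2, 1, 0): 1 + (-9) + 1 = -7
Optimal value attained by: σ = (2, 1, 0).
Answer: det⊕(T) = -7; verdict: NONSINGULAR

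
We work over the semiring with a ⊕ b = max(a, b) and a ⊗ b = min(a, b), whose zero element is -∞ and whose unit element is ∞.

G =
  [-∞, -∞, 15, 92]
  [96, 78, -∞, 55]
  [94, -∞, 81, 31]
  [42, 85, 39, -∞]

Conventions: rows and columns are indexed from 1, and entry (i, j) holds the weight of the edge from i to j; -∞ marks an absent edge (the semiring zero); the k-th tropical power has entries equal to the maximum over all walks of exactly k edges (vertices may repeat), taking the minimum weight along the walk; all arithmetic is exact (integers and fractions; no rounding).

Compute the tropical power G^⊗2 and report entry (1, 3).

G^⊗2:
  [42, 85, 39, 15]
  [78, 78, 39, 92]
  [81, 31, 81, 92]
  [85, 78, 39, 55]
Key observation: the optimum is the walk 1->4->3, with weight 92 min 39 = 39.
Optimal value attained by: walk 1->4->3.
Answer: (G^⊗2)[1][3] = 39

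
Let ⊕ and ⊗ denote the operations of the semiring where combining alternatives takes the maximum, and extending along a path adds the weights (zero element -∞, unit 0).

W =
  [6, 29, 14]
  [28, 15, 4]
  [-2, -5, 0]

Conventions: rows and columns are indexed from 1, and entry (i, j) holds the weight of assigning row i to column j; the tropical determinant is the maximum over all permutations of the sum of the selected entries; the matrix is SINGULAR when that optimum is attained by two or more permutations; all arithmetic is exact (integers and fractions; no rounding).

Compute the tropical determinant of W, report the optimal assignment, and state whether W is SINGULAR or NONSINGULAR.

σ = (1, 2, 3): 6 + 15 + 0 = 21
σ = (1, 3, 2): 6 + 4 + (-5) = 5
σ = (2, 1, 3): 29 + 28 + 0 = 57
σ = (2, 3, 1): 29 + 4 + (-2) = 31
σ = (3, 1, 2): 14 + 28 + (-5) = 37
σ = (3, 2, 1): 14 + 15 + (-2) = 27
Optimal value attained by: σ = (2, 1, 3).
Answer: det⊕(W) = 57; verdict: NONSINGULAR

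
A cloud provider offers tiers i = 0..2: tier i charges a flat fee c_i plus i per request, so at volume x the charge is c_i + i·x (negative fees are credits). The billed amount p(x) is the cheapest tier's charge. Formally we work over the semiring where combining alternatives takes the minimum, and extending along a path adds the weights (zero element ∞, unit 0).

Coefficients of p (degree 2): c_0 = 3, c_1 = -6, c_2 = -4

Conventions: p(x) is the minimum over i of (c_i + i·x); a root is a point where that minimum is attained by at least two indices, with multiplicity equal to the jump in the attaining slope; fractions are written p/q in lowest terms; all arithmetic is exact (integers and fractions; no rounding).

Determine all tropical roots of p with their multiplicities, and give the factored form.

hull edge (i=0, c=3) to (i=1, c=-6): slope -9, span 1
hull edge (i=1, c=-6) to (i=2, c=-4): slope 2, span 1
Factored form: p(x) = -4 ⊗ (x ⊕ (-2)) ⊗ (x ⊕ 9)
Answer: roots = -2 (mult 1), 9 (mult 1)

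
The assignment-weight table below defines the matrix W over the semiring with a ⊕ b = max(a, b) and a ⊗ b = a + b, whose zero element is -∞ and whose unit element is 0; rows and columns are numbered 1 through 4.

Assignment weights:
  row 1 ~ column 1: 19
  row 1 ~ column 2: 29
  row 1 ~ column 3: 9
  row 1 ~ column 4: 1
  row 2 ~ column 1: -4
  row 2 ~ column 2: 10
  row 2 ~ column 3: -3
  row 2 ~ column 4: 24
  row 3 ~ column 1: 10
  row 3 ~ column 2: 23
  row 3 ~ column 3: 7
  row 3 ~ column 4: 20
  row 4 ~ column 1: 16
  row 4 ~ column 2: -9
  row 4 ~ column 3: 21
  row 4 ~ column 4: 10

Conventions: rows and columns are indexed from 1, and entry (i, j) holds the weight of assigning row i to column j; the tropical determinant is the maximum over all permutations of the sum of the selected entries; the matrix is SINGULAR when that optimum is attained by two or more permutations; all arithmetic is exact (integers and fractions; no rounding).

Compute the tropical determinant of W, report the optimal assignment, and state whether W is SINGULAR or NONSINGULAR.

σ = (1, 2, 3, 4): 19 + 10 + 7 + 10 = 46
σ = (1, 2, 4, 3): 19 + 10 + 20 + 21 = 70
σ = (1, 3, 2, 4): 19 + (-3) + 23 + 10 = 49
σ = (1, 3, 4, 2): 19 + (-3) + 20 + (-9) = 27
σ = (1, 4, 2, 3): 19 + 24 + 23 + 21 = 87
σ = (1, 4, 3, 2): 19 + 24 + 7 + (-9) = 41
σ = (2, 1, 3, 4): 29 + (-4) + 7 + 10 = 42
σ = (2, 1, 4, 3): 29 + (-4) + 20 + 21 = 66
σ = (2, 3, 1, 4): 29 + (-3) + 10 + 10 = 46
σ = (2, 3, 4, 1): 29 + (-3) + 20 + 16 = 62
σ = (2, 4, 1, 3): 29 + 24 + 10 + 21 = 84
σ = (2, 4, 3, 1): 29 + 24 + 7 + 16 = 76
σ = (3, 1, 2, 4): 9 + (-4) + 23 + 10 = 38
σ = (3, 1, 4, 2): 9 + (-4) + 20 + (-9) = 16
σ = (3, 2, 1, 4): 9 + 10 + 10 + 10 = 39
σ = (3, 2, 4, 1): 9 + 10 + 20 + 16 = 55
σ = (3, 4, 1, 2): 9 + 24 + 10 + (-9) = 34
σ = (3, 4, 2, 1): 9 + 24 + 23 + 16 = 72
σ = (4, 1, 2, 3): 1 + (-4) + 23 + 21 = 41
σ = (4, 1, 3, 2): 1 + (-4) + 7 + (-9) = -5
σ = (4, 2, 1, 3): 1 + 10 + 10 + 21 = 42
σ = (4, 2, 3, 1): 1 + 10 + 7 + 16 = 34
σ = (4, 3, 1, 2): 1 + (-3) + 10 + (-9) = -1
σ = (4, 3, 2, 1): 1 + (-3) + 23 + 16 = 37
Optimal value attained by: σ = (1, 4, 2, 3).
Answer: det⊕(W) = 87; verdict: NONSINGULAR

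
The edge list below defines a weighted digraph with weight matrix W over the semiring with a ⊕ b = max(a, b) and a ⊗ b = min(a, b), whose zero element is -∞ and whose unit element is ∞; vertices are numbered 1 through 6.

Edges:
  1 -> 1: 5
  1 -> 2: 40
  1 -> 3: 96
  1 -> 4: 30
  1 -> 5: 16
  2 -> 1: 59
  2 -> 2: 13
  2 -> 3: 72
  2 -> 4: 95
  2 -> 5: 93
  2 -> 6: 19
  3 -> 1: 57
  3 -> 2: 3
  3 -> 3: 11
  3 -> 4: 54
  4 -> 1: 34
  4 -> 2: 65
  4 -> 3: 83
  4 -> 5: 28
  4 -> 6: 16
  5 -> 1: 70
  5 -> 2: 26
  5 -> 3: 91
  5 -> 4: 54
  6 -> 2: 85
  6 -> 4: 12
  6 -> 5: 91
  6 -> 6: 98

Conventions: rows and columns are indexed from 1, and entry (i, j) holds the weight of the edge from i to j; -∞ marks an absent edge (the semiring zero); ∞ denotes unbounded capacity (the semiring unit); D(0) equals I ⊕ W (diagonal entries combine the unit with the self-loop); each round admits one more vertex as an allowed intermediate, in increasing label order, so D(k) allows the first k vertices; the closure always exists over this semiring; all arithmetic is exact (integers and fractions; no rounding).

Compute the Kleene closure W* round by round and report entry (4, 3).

D(0):
  [∞, 40, 96, 30, 16, -∞]
  [59, ∞, 72, 95, 93, 19]
  [57, 3, ∞, 54, -∞, -∞]
  [34, 65, 83, ∞, 28, 16]
  [70, 26, 91, 54, ∞, -∞]
  [-∞, 85, -∞, 12, 91, ∞]
D(1):
  [∞, 40, 96, 30, 16, -∞]
  [59, ∞, 72, 95, 93, 19]
  [57, 40, ∞, 54, 16, -∞]
  [34, 65, 83, ∞, 28, 16]
  [70, 40, 91, 54, ∞, -∞]
  [-∞, 85, -∞, 12, 91, ∞]
D(2):
  [∞, 40, 96, 40, 40, 19]
  [59, ∞, 72, 95, 93, 19]
  [57, 40, ∞, 54, 40, 19]
  [59, 65, 83, ∞, 65, 19]
  [70, 40, 91, 54, ∞, 19]
  [59, 85, 72, 85, 91, ∞]
D(3):
  [∞, 40, 96, 54, 40, 19]
  [59, ∞, 72, 95, 93, 19]
  [57, 40, ∞, 54, 40, 19]
  [59, 65, 83, ∞, 65, 19]
  [70, 40, 91, 54, ∞, 19]
  [59, 85, 72, 85, 91, ∞]
D(4):
  [∞, 54, 96, 54, 54, 19]
  [59, ∞, 83, 95, 93, 19]
  [57, 54, ∞, 54, 54, 19]
  [59, 65, 83, ∞, 65, 19]
  [70, 54, 91, 54, ∞, 19]
  [59, 85, 83, 85, 91, ∞]
D(5):
  [∞, 54, 96, 54, 54, 19]
  [70, ∞, 91, 95, 93, 19]
  [57, 54, ∞, 54, 54, 19]
  [65, 65, 83, ∞, 65, 19]
  [70, 54, 91, 54, ∞, 19]
  [70, 85, 91, 85, 91, ∞]
D(6):
  [∞, 54, 96, 54, 54, 19]
  [70, ∞, 91, 95, 93, 19]
  [57, 54, ∞, 54, 54, 19]
  [65, 65, 83, ∞, 65, 19]
  [70, 54, 91, 54, ∞, 19]
  [70, 85, 91, 85, 91, ∞]
Answer: W*[4][3] = 83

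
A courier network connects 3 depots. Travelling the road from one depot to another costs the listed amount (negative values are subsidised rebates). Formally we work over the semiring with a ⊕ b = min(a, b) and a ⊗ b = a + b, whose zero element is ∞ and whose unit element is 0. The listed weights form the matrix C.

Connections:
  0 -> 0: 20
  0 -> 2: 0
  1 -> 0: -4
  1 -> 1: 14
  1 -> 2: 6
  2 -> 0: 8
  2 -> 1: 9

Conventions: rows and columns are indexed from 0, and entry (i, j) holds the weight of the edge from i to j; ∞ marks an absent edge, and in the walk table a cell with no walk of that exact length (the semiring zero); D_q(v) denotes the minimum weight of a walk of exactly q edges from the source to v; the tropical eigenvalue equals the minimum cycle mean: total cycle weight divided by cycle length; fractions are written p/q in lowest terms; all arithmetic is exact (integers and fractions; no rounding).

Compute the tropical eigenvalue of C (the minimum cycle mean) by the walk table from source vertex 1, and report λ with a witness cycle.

q=0: [∞, 0, ∞]
q=1: [-4, 14, 6]
q=2: [10, 15, -4]
q=3: [4, 5, 10]
Optimal cycle mean attained by: cycle 0->2->1->0, total 0 + 9 + (-4), length 3.
Answer: λ = 5/3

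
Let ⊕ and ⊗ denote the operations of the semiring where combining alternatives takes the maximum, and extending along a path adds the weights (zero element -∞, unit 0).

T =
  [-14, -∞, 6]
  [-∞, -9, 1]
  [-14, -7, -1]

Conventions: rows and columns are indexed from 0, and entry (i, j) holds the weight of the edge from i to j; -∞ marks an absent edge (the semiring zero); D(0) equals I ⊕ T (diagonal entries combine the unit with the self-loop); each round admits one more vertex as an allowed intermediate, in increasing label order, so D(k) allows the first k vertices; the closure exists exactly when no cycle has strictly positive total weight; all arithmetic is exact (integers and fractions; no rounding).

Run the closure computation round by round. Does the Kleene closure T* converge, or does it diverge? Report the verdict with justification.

D(0):
  [0, -∞, 6]
  [-∞, 0, 1]
  [-14, -7, 0]
D(1):
  [0, -∞, 6]
  [-∞, 0, 1]
  [-14, -7, 0]
D(2):
  [0, -∞, 6]
  [-∞, 0, 1]
  [-14, -7, 0]
D(3):
  [0, -1, 6]
  [-13, 0, 1]
  [-14, -7, 0]
Key observation: every diagonal entry stays at the unit through all rounds, so no improving cycle exists.
Answer: CONVERGES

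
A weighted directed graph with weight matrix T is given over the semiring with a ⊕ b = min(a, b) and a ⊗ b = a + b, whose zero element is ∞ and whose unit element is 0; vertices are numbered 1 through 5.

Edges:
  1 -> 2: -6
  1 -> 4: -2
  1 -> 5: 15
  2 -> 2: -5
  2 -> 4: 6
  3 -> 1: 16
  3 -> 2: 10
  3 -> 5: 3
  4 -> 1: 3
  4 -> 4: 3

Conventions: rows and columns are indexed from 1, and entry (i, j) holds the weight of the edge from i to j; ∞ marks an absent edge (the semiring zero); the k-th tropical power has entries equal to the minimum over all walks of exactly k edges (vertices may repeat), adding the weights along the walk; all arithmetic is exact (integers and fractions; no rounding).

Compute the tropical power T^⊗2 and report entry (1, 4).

T^⊗2:
  [1, -11, ∞, 0, ∞]
  [9, -10, ∞, 1, ∞]
  [∞, 5, ∞, 14, 31]
  [6, -3, ∞, 1, 18]
  [∞, ∞, ∞, ∞, ∞]
Key observation: the optimum is the walk 1->2->4, with weight (-6) + 6 = 0.
Optimal value attained by: walk 1->2->4.
Answer: (T^⊗2)[1][4] = 0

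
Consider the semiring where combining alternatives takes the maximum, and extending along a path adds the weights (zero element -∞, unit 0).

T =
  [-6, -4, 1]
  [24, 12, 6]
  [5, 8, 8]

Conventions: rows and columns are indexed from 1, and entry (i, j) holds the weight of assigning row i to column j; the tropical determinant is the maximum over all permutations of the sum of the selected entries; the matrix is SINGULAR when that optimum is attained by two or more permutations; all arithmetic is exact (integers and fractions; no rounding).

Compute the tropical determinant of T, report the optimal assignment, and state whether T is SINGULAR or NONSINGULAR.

σ = (1, 2, 3): (-6) + 12 + 8 = 14
σ = (1, 3, 2): (-6) + 6 + 8 = 8
σ = (2, 1, 3): (-4) + 24 + 8 = 28
σ = (2, 3, 1): (-4) + 6 + 5 = 7
σ = (3, 1, 2): 1 + 24 + 8 = 33
σ = (3, 2, 1): 1 + 12 + 5 = 18
Optimal value attained by: σ = (3, 1, 2).
Answer: det⊕(T) = 33; verdict: NONSINGULAR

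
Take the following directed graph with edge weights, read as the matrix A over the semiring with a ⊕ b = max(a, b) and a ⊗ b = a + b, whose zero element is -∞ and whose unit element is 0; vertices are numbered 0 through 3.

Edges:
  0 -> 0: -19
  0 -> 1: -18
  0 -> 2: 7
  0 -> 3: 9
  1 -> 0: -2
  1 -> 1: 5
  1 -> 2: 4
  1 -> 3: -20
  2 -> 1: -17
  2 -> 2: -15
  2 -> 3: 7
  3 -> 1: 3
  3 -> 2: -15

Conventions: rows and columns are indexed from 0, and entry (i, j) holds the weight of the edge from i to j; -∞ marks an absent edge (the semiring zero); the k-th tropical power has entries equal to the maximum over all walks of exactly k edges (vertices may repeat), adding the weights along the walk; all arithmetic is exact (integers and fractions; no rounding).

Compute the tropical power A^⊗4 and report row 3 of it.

A^⊗2:
  [-20, 12, -6, 14]
  [3, 10, 9, 11]
  [-19, 10, -8, -8]
  [1, 8, 7, -8]
A^⊗3:
  [10, 17, 16, 1]
  [8, 15, 14, 16]
  [8, 15, 14, -1]
  [6, 13, 12, 14]
A^⊗4:
  [15, 22, 21, 23]
  [13, 20, 19, 21]
  [13, 20, 19, 21]
  [11, 18, 17, 19]
Answer: row 3 of A^⊗4 = [11, 18, 17, 19]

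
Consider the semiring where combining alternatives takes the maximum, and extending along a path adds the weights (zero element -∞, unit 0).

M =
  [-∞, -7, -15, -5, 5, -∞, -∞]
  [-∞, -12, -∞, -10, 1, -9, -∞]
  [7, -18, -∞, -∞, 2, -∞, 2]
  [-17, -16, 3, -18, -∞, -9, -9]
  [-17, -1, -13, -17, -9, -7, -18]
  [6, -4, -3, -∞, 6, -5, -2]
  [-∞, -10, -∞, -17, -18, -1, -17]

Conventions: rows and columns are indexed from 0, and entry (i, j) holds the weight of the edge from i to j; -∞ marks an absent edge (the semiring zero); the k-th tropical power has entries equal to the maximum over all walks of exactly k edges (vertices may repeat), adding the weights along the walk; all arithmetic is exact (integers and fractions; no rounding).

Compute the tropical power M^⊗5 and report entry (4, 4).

M^⊗2:
  [-8, 4, -2, -12, -4, -2, -13]
  [-3, 0, -7, -16, -3, -6, -11]
  [-15, 1, -8, 2, 12, 1, -15]
  [10, -13, -12, -22, 5, -10, 5]
  [-1, -10, -10, -11, 0, -10, -9]
  [4, 5, -7, 1, 11, -1, -1]
  [5, -5, -4, -20, 5, -6, -3]
M^⊗3:
  [5, -5, -5, -6, 5, -5, 0]
  [0, -4, -9, -8, 2, -9, -5]
  [7, 11, 5, -5, 7, 5, -1]
  [-4, 4, -5, 5, 15, 4, -10]
  [-3, -1, -8, -6, 4, -7, -8]
  [5, 10, 4, -1, 9, 4, -3]
  [3, 4, -8, 0, 10, -2, -2]
M^⊗4:
  [2, 4, -3, 0, 10, -1, -3]
  [-2, 1, -5, -5, 5, -5, -7]
  [12, 6, 2, 2, 12, 2, 7]
  [10, 14, 8, -2, 10, 8, 2]
  [-1, 3, -3, -8, 2, -3, -6]
  [11, 8, 2, 0, 11, 2, 6]
  [4, 9, 3, -2, 8, 3, -4]
M^⊗5:
  [5, 9, 3, -3, 7, 3, -1]
  [2, 4, -2, -7, 3, -2, -3]
  [9, 11, 5, 7, 17, 6, 4]
  [15, 9, 5, 5, 15, 5, 10]
  [4, 1, -5, -6, 4, -5, -1]
  [9, 10, 3, 6, 16, 5, 4]
  [10, 7, 1, -1, 10, 1, 5]
Key observation: the optimum is the walk 4->1->3->2->0->4, with weight (-1) + (-10) + 3 + 7 + 5 = 4.
Optimal value attained by: walk 4->1->3->2->0->4.
Answer: (M^⊗5)[4][4] = 4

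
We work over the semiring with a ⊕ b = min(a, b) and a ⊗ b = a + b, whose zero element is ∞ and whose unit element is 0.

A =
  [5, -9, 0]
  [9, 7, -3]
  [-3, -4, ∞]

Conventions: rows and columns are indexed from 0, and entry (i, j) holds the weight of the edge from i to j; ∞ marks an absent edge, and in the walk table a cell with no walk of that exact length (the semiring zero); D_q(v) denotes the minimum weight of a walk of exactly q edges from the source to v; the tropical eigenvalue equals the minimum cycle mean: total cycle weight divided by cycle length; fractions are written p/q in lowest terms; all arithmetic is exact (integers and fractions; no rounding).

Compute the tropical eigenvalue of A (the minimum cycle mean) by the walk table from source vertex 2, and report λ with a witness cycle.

q=0: [∞, ∞, 0]
q=1: [-3, -4, ∞]
q=2: [2, -12, -7]
q=3: [-10, -11, -15]
Optimal cycle mean attained by: cycle 0->1->2->0, total (-9) + (-3) + (-3), length 3.
Answer: λ = -5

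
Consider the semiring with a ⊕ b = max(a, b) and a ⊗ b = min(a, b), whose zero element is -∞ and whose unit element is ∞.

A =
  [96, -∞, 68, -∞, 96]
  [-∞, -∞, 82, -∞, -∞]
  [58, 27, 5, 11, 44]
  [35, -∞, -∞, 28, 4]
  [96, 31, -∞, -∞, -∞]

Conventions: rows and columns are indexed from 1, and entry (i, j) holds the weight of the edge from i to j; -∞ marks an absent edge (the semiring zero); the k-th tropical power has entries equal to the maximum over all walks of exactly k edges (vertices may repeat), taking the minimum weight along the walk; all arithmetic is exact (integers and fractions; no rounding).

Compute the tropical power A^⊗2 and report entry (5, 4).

A^⊗2:
  [96, 31, 68, 11, 96]
  [58, 27, 5, 11, 44]
  [58, 31, 58, 11, 58]
  [35, 4, 35, 28, 35]
  [96, -∞, 68, -∞, 96]
Key observation: no walk of exactly 2 edges connects these vertices, so the entry is the semiring zero.
Answer: (A^⊗2)[5][4] = -∞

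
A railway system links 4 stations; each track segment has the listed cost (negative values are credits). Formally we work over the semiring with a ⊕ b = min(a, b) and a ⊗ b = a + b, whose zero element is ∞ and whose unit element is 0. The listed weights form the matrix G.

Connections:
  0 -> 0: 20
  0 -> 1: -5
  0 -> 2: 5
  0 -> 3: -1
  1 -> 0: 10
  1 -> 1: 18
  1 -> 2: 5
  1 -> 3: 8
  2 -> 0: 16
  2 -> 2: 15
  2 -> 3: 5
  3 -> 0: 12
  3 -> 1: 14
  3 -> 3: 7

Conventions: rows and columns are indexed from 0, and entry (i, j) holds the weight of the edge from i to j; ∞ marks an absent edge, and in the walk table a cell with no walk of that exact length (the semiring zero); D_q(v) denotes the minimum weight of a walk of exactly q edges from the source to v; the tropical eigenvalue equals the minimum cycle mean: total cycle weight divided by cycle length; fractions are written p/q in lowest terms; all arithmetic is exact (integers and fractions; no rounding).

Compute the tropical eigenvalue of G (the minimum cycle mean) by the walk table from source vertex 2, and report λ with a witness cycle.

q=0: [∞, ∞, 0, ∞]
q=1: [16, ∞, 15, 5]
q=2: [17, 11, 21, 12]
q=3: [21, 12, 16, 16]
q=4: [22, 16, 17, 20]
Optimal cycle mean attained by: cycle 0->1->0, total (-5) + 10, length 2.
Answer: λ = 5/2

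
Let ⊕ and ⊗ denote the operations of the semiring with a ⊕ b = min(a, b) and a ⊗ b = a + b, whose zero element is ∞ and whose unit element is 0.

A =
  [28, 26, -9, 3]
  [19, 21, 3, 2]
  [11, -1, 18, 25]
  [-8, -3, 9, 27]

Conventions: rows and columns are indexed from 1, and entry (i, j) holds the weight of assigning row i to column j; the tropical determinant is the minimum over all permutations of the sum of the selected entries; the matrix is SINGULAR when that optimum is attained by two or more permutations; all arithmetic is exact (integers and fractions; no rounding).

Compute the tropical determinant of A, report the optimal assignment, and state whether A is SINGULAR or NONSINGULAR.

σ = (1, 2, 3, 4): 28 + 21 + 18 + 27 = 94
σ = (1, 2, 4, 3): 28 + 21 + 25 + 9 = 83
σ = (1, 3, 2, 4): 28 + 3 + (-1) + 27 = 57
σ = (1, 3, 4, 2): 28 + 3 + 25 + (-3) = 53
σ = (1, 4, 2, 3): 28 + 2 + (-1) + 9 = 38
σ = (1, 4, 3, 2): 28 + 2 + 18 + (-3) = 45
σ = (2, 1, 3, 4): 26 + 19 + 18 + 27 = 90
σ = (2, 1, 4, 3): 26 + 19 + 25 + 9 = 79
σ = (2, 3, 1, 4): 26 + 3 + 11 + 27 = 67
σ = (2, 3, 4, 1): 26 + 3 + 25 + (-8) = 46
σ = (2, 4, 1, 3): 26 + 2 + 11 + 9 = 48
σ = (2, 4, 3, 1): 26 + 2 + 18 + (-8) = 38
σ = (3, 1, 2, 4): (-9) + 19 + (-1) + 27 = 36
σ = (3, 1, 4, 2): (-9) + 19 + 25 + (-3) = 32
σ = (3, 2, 1, 4): (-9) + 21 + 11 + 27 = 50
σ = (3, 2, 4, 1): (-9) + 21 + 25 + (-8) = 29
σ = (3, 4, 1, 2): (-9) + 2 + 11 + (-3) = 1
σ = (3, 4, 2, 1): (-9) + 2 + (-1) + (-8) = -16
σ = (4, 1, 2, 3): 3 + 19 + (-1) + 9 = 30
σ = (4, 1, 3, 2): 3 + 19 + 18 + (-3) = 37
σ = (4, 2, 1, 3): 3 + 21 + 11 + 9 = 44
σ = (4, 2, 3, 1): 3 + 21 + 18 + (-8) = 34
σ = (4, 3, 1, 2): 3 + 3 + 11 + (-3) = 14
σ = (4, 3, 2, 1): 3 + 3 + (-1) + (-8) = -3
Optimal value attained by: σ = (3, 4, 2, 1).
Answer: det⊕(A) = -16; verdict: NONSINGULAR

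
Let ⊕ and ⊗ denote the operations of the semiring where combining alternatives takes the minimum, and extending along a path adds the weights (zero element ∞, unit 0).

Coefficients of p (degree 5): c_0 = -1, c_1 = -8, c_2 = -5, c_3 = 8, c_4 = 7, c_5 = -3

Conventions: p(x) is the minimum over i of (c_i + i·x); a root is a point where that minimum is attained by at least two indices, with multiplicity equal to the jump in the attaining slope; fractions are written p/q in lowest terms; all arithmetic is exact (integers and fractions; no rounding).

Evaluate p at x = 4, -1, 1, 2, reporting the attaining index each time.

p(4) = min(-1+0·4=-1, -8+1·4=-4, -5+2·4=3, 8+3·4=20, 7+4·4=23, -3+5·4=17) = -4 (attained by i=1)
p(-1) = min(-1+0·(-1)=-1, -8+1·(-1)=-9, -5+2·(-1)=-7, 8+3·(-1)=5, 7+4·(-1)=3, -3+5·(-1)=-8) = -9 (attained by i=1)
p(1) = min(-1+0·1=-1, -8+1·1=-7, -5+2·1=-3, 8+3·1=11, 7+4·1=11, -3+5·1=2) = -7 (attained by i=1)
p(2) = min(-1+0·2=-1, -8+1·2=-6, -5+2·2=-1, 8+3·2=14, 7+4·2=15, -3+5·2=7) = -6 (attained by i=1)
Answer: p(4) = -4; p(-1) = -9; p(1) = -7; p(2) = -6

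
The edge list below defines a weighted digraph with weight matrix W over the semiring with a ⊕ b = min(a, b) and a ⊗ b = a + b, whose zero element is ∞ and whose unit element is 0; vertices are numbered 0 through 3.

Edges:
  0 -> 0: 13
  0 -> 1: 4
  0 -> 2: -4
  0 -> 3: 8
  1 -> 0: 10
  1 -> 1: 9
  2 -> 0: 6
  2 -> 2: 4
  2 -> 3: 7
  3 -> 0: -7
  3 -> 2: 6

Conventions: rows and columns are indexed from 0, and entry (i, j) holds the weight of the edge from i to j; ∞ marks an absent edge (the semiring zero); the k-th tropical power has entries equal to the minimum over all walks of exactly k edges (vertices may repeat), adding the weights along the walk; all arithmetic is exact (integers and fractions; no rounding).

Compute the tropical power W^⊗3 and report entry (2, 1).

W^⊗2:
  [1, 13, 0, 3]
  [19, 14, 6, 18]
  [0, 10, 2, 11]
  [6, -3, -11, 1]
W^⊗3:
  [-4, 5, -3, 7]
  [11, 23, 10, 13]
  [4, 4, -4, 8]
  [-6, 6, -7, -4]
Key observation: the optimum is the walk 2->3->0->1, with weight 7 + (-7) + 4 = 4.
Optimal value attained by: walk 2->3->0->1.
Answer: (W^⊗3)[2][1] = 4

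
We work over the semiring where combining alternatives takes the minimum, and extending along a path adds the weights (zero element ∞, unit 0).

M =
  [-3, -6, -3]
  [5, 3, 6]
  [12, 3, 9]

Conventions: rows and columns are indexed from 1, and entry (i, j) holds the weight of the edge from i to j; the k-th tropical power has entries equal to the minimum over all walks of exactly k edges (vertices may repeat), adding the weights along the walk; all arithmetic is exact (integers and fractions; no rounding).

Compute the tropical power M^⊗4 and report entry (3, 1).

M^⊗2:
  [-6, -9, -6]
  [2, -1, 2]
  [8, 6, 9]
M^⊗3:
  [-9, -12, -9]
  [-1, -4, -1]
  [5, 2, 5]
M^⊗4:
  [-12, -15, -12]
  [-4, -7, -4]
  [2, -1, 2]
Key observation: the optimum is the walk 3->2->1->1->1, with weight 3 + 5 + (-3) + (-3) = 2.
Optimal value attained by: walk 3->2->1->1->1.
Answer: (M^⊗4)[3][1] = 2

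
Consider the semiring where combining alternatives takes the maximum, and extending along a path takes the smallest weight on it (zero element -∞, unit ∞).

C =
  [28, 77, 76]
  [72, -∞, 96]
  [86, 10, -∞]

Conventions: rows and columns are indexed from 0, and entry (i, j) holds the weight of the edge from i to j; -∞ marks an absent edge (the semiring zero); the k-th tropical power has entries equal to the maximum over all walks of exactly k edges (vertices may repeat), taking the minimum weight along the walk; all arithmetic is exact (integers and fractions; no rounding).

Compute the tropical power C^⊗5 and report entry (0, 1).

C^⊗2:
  [76, 28, 77]
  [86, 72, 72]
  [28, 77, 76]
C^⊗3:
  [77, 76, 76]
  [72, 77, 76]
  [76, 28, 77]
C^⊗4:
  [76, 77, 76]
  [76, 72, 77]
  [77, 76, 76]
C^⊗5:
  [76, 76, 77]
  [77, 76, 76]
  [76, 77, 76]
Key observation: the optimum is the walk 0->2->0->2->0->1, with weight 76 min 86 min 76 min 86 min 77 = 76.
Optimal value attained by: walk 0->2->0->2->0->1.
Answer: (C^⊗5)[0][1] = 76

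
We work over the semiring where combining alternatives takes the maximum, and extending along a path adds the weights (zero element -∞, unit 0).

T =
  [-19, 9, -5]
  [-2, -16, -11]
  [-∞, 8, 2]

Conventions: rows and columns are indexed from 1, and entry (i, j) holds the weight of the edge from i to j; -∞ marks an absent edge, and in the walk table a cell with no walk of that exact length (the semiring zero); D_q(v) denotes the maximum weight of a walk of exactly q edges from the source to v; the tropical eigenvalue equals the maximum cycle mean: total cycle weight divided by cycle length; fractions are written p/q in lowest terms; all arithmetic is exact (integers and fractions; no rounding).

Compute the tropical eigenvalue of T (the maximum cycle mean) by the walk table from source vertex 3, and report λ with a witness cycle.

q=0: [-∞, -∞, 0]
q=1: [-∞, 8, 2]
q=2: [6, 10, 4]
q=3: [8, 15, 6]
Optimal cycle mean attained by: cycle 1->2->1, total 9 + (-2), length 2.
Answer: λ = 7/2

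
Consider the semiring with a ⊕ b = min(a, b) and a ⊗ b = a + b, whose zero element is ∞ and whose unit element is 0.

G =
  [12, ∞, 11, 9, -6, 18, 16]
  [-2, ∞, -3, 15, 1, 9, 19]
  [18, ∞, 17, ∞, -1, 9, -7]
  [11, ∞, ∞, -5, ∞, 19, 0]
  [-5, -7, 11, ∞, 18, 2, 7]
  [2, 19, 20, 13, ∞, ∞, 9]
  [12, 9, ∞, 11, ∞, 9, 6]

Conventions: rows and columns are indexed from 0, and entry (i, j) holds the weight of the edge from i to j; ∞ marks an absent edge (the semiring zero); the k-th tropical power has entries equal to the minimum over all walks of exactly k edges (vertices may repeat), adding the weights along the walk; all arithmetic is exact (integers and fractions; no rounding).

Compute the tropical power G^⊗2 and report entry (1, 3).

G^⊗2:
  [-11, -13, 5, 4, 6, -4, 1]
  [-4, -6, 9, 7, -8, 3, -10]
  [-6, -8, 10, 4, 12, 1, -1]
  [6, 9, 22, -10, 5, 9, -5]
  [-9, 11, -10, 4, -11, 2, 4]
  [14, 18, 13, 8, -4, 18, 13]
  [7, 15, 6, 6, 6, 15, 11]
Key observation: the optimum is the walk 1->0->3, with weight (-2) + 9 = 7.
Optimal value attained by: walk 1->0->3.
Answer: (G^⊗2)[1][3] = 7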